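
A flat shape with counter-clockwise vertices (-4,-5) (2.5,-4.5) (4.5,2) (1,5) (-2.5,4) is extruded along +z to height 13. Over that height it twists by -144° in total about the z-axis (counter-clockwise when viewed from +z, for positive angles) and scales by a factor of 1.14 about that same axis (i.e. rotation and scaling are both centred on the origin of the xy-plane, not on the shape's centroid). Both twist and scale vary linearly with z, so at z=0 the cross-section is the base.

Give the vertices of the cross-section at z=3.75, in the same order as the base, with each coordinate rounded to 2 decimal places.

t = z/height = 3.75/13 = 0.288462
s = 1 + (scale-1)·z/height = 1 + (1.14-1)·3.75/13 = 1.040385
θ = twist·z/height = -144°·3.75/13 = -41.5385° = -0.724983 rad
cos θ = 0.748511, sin θ = -0.663123 (intermediates below are computed at full precision and shown rounded to 5 d.p.)
v1: (-4,-5) → rotate → (-6.30966,-1.09006) → ×s → (-6.56447,-1.13408) → (-6.56,-1.13)
v2: (2.5,-4.5) → rotate → (-1.11278,-5.02611) → ×s → (-1.15771,-5.22908) → (-1.16,-5.23)
v3: (4.5,2) → rotate → (4.69454,-1.48703) → ×s → (4.88413,-1.54708) → (4.88,-1.55)
v4: (1,5) → rotate → (4.06412,3.07943) → ×s → (4.22825,3.20379) → (4.23,3.20)
v5: (-2.5,4) → rotate → (0.78121,4.65185) → ×s → (0.81276,4.83971) → (0.81,4.84)

Cross-section at z=3.75: (-6.56,-1.13) (-1.16,-5.23) (4.88,-1.55) (4.23,3.20) (0.81,4.84)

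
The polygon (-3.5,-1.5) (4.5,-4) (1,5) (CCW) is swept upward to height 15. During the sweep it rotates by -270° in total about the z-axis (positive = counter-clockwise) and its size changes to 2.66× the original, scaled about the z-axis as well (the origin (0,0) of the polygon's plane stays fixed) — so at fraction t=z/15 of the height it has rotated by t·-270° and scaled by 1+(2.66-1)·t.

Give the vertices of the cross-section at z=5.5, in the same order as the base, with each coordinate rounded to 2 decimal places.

t = z/height = 5.5/15 = 0.366667
s = 1 + (scale-1)·z/height = 1 + (2.66-1)·5.5/15 = 1.608667
θ = twist·z/height = -270°·5.5/15 = -99.0000° = -1.727876 rad
cos θ = -0.156434, sin θ = -0.987688 (intermediates below are computed at full precision and shown rounded to 5 d.p.)
v1: (-3.5,-1.5) → rotate → (-0.93401,3.69156) → ×s → (-1.50251,5.93849) → (-1.50,5.94)
v2: (4.5,-4) → rotate → (-4.65471,-3.81886) → ×s → (-7.48787,-6.14327) → (-7.49,-6.14)
v3: (1,5) → rotate → (4.78201,-1.76986) → ×s → (7.69266,-2.84712) → (7.69,-2.85)

Cross-section at z=5.5: (-1.50,5.94) (-7.49,-6.14) (7.69,-2.85)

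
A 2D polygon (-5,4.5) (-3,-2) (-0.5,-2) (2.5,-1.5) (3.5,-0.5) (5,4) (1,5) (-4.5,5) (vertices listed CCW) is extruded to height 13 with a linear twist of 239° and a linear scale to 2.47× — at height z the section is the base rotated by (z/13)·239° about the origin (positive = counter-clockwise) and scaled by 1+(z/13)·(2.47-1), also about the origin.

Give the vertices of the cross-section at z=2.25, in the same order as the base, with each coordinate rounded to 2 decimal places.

t = z/height = 2.25/13 = 0.173077
s = 1 + (scale-1)·z/height = 1 + (2.47-1)·2.25/13 = 1.254423
θ = twist·z/height = 239°·2.25/13 = 41.3654° = 0.721962 rad
cos θ = 0.750510, sin θ = 0.660859 (intermediates below are computed at full precision and shown rounded to 5 d.p.)
v1: (-5,4.5) → rotate → (-6.72642,0.07300) → ×s → (-8.43777,0.09158) → (-8.44,0.09)
v2: (-3,-2) → rotate → (-0.92981,-3.48360) → ×s → (-1.16638,-4.36990) → (-1.17,-4.37)
v3: (-0.5,-2) → rotate → (0.94646,-1.83145) → ×s → (1.18726,-2.29741) → (1.19,-2.30)
v4: (2.5,-1.5) → rotate → (2.86756,0.52638) → ×s → (3.59714,0.66030) → (3.60,0.66)
v5: (3.5,-0.5) → rotate → (2.95722,1.93775) → ×s → (3.70960,2.43076) → (3.71,2.43)
v6: (5,4) → rotate → (1.10912,6.30633) → ×s → (1.39130,7.91081) → (1.39,7.91)
v7: (1,5) → rotate → (-2.55378,4.41341) → ×s → (-3.20352,5.53628) → (-3.20,5.54)
v8: (-4.5,5) → rotate → (-6.68159,0.77869) → ×s → (-8.38154,0.97681) → (-8.38,0.98)

Cross-section at z=2.25: (-8.44,0.09) (-1.17,-4.37) (1.19,-2.30) (3.60,0.66) (3.71,2.43) (1.39,7.91) (-3.20,5.54) (-8.38,0.98)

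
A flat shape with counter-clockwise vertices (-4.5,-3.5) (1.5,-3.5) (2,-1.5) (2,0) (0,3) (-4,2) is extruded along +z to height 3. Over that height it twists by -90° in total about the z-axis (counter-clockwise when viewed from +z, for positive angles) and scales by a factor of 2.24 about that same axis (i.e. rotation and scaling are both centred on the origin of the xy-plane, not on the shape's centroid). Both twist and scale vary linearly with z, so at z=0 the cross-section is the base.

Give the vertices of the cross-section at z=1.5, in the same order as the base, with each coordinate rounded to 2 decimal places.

Cross-section at z=1.5: (-9.16,1.15) (-2.29,-5.73) (0.57,-4.01) (2.29,-2.29) (3.44,3.44) (-2.29,6.87)

t = z/height = 1.5/3 = 0.5
s = 1 + (scale-1)·z/height = 1 + (2.24-1)·1.5/3 = 1.620000
θ = twist·z/height = -90°·1.5/3 = -45.0000° = -0.785398 rad
cos θ = 0.707107, sin θ = -0.707107 (intermediates below are computed at full precision and shown rounded to 5 d.p.)
v1: (-4.5,-3.5) → rotate → (-5.65685,0.70711) → ×s → (-9.16410,1.14551) → (-9.16,1.15)
v2: (1.5,-3.5) → rotate → (-1.41421,-3.53553) → ×s → (-2.29103,-5.72756) → (-2.29,-5.73)
v3: (2,-1.5) → rotate → (0.35355,-2.47487) → ×s → (0.57276,-4.00930) → (0.57,-4.01)
v4: (2,0) → rotate → (1.41421,-1.41421) → ×s → (2.29103,-2.29103) → (2.29,-2.29)
v5: (0,3) → rotate → (2.12132,2.12132) → ×s → (3.43654,3.43654) → (3.44,3.44)
v6: (-4,2) → rotate → (-1.41421,4.24264) → ×s → (-2.29103,6.87308) → (-2.29,6.87)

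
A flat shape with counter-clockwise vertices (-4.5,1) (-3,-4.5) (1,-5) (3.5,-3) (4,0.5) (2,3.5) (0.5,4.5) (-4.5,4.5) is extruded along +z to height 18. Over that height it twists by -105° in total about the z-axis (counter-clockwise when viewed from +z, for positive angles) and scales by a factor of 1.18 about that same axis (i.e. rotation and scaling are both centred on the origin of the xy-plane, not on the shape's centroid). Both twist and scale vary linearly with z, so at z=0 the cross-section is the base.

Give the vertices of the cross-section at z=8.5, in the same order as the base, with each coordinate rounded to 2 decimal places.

Cross-section at z=8.5: (-2.34,4.42) (-5.83,-0.69) (-3.43,-4.34) (-0.02,-5.00) (3.23,-2.95) (4.30,0.81) (4.07,2.75) (0.55,6.88)

t = z/height = 8.5/18 = 0.472222
s = 1 + (scale-1)·z/height = 1 + (1.18-1)·8.5/18 = 1.085000
θ = twist·z/height = -105°·8.5/18 = -49.5833° = -0.865392 rad
cos θ = 0.648341, sin θ = -0.761350 (intermediates below are computed at full precision and shown rounded to 5 d.p.)
v1: (-4.5,1) → rotate → (-2.15619,4.07442) → ×s → (-2.33946,4.42074) → (-2.34,4.42)
v2: (-3,-4.5) → rotate → (-5.37110,-0.63349) → ×s → (-5.82764,-0.68733) → (-5.83,-0.69)
v3: (1,-5) → rotate → (-3.15841,-4.00306) → ×s → (-3.42687,-4.34332) → (-3.43,-4.34)
v4: (3.5,-3) → rotate → (-0.01485,-4.60975) → ×s → (-0.01612,-5.00158) → (-0.02,-5.00)
v5: (4,0.5) → rotate → (2.97404,-2.72123) → ×s → (3.22683,-2.95253) → (3.23,-2.95)
v6: (2,3.5) → rotate → (3.96141,0.74650) → ×s → (4.29813,0.80995) → (4.30,0.81)
v7: (0.5,4.5) → rotate → (3.75024,2.53686) → ×s → (4.06902,2.75249) → (4.07,2.75)
v8: (-4.5,4.5) → rotate → (0.50854,6.34361) → ×s → (0.55176,6.88282) → (0.55,6.88)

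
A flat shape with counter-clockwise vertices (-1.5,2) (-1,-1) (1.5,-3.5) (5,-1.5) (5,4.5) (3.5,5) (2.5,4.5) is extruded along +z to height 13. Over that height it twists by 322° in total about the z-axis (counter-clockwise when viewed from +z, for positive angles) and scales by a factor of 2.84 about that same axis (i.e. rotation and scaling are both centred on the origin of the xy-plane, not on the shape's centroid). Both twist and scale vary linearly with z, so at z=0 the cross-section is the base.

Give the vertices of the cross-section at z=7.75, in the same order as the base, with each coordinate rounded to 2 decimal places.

t = z/height = 7.75/13 = 0.596154
s = 1 + (scale-1)·z/height = 1 + (2.84-1)·7.75/13 = 2.096923
θ = twist·z/height = 322°·7.75/13 = 191.9615° = 3.350361 rad
cos θ = -0.978287, sin θ = -0.207255 (intermediates below are computed at full precision and shown rounded to 5 d.p.)
v1: (-1.5,2) → rotate → (1.88194,-1.64569) → ×s → (3.94628,-3.45089) → (3.95,-3.45)
v2: (-1,-1) → rotate → (0.77103,1.18554) → ×s → (1.61679,2.48599) → (1.62,2.49)
v3: (1.5,-3.5) → rotate → (-2.19282,3.11312) → ×s → (-4.59818,6.52798) → (-4.60,6.53)
v4: (5,-1.5) → rotate → (-5.20232,0.43116) → ×s → (-10.90886,0.90410) → (-10.91,0.90)
v5: (5,4.5) → rotate → (-3.95879,-5.43857) → ×s → (-8.30127,-11.40426) → (-8.30,-11.40)
v6: (3.5,5) → rotate → (-2.38773,-5.61683) → ×s → (-5.00688,-11.77805) → (-5.01,-11.78)
v7: (2.5,4.5) → rotate → (-1.51307,-4.92043) → ×s → (-3.17279,-10.31776) → (-3.17,-10.32)

Cross-section at z=7.75: (3.95,-3.45) (1.62,2.49) (-4.60,6.53) (-10.91,0.90) (-8.30,-11.40) (-5.01,-11.78) (-3.17,-10.32)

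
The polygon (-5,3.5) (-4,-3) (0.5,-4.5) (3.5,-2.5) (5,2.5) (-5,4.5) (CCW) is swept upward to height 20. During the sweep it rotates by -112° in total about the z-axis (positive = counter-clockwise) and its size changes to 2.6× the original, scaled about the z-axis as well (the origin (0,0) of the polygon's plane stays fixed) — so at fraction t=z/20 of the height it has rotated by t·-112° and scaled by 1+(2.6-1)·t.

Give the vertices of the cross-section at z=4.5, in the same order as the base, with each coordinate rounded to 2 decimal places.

t = z/height = 4.5/20 = 0.225
s = 1 + (scale-1)·z/height = 1 + (2.6-1)·4.5/20 = 1.360000
θ = twist·z/height = -112°·4.5/20 = -25.2000° = -0.439823 rad
cos θ = 0.904827, sin θ = -0.425779 (intermediates below are computed at full precision and shown rounded to 5 d.p.)
v1: (-5,3.5) → rotate → (-3.03391,5.29579) → ×s → (-4.12611,7.20228) → (-4.13,7.20)
v2: (-4,-3) → rotate → (-4.89665,-1.01136) → ×s → (-6.65944,-1.37546) → (-6.66,-1.38)
v3: (0.5,-4.5) → rotate → (-1.46359,-4.28461) → ×s → (-1.99049,-5.82707) → (-1.99,-5.83)
v4: (3.5,-2.5) → rotate → (2.10245,-3.75230) → ×s → (2.85933,-5.10312) → (2.86,-5.10)
v5: (5,2.5) → rotate → (5.58858,0.13317) → ×s → (7.60047,0.18111) → (7.60,0.18)
v6: (-5,4.5) → rotate → (-2.60813,6.20062) → ×s → (-3.54705,8.43284) → (-3.55,8.43)

Cross-section at z=4.5: (-4.13,7.20) (-6.66,-1.38) (-1.99,-5.83) (2.86,-5.10) (7.60,0.18) (-3.55,8.43)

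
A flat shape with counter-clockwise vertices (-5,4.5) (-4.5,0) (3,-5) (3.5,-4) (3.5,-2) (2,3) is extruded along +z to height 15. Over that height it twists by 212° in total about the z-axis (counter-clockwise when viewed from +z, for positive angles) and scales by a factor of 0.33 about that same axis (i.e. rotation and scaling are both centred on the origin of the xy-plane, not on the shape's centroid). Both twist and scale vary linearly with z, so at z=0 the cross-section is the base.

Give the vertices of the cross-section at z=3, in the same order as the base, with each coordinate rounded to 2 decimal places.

t = z/height = 3/15 = 0.2
s = 1 + (scale-1)·z/height = 1 + (0.33-1)·3/15 = 0.866000
θ = twist·z/height = 212°·3/15 = 42.4000° = 0.740020 rad
cos θ = 0.738455, sin θ = 0.674302 (intermediates below are computed at full precision and shown rounded to 5 d.p.)
v1: (-5,4.5) → rotate → (-6.72664,-0.04846) → ×s → (-5.82527,-0.04197) → (-5.83,-0.04)
v2: (-4.5,0) → rotate → (-3.32305,-3.03436) → ×s → (-2.87776,-2.62776) → (-2.88,-2.63)
v3: (3,-5) → rotate → (5.58688,-1.66937) → ×s → (4.83824,-1.44567) → (4.84,-1.45)
v4: (3.5,-4) → rotate → (5.28180,-0.59376) → ×s → (4.57404,-0.51420) → (4.57,-0.51)
v5: (3.5,-2) → rotate → (3.93320,0.88315) → ×s → (3.40615,0.76481) → (3.41,0.76)
v6: (2,3) → rotate → (-0.54600,3.56397) → ×s → (-0.47283,3.08640) → (-0.47,3.09)

Cross-section at z=3: (-5.83,-0.04) (-2.88,-2.63) (4.84,-1.45) (4.57,-0.51) (3.41,0.76) (-0.47,3.09)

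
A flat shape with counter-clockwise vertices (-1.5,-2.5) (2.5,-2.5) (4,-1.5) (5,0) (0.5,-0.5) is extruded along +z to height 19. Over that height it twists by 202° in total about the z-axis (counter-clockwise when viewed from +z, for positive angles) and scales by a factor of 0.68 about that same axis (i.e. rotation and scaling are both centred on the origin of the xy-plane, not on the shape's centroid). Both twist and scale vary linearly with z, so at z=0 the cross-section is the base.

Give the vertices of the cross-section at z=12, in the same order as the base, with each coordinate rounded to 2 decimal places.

t = z/height = 12/19 = 0.631579
s = 1 + (scale-1)·z/height = 1 + (0.68-1)·12/19 = 0.797895
θ = twist·z/height = 202°·12/19 = 127.5789° = 2.226673 rad
cos θ = -0.609854, sin θ = 0.792514 (intermediates below are computed at full precision and shown rounded to 5 d.p.)
v1: (-1.5,-2.5) → rotate → (2.89607,0.33586) → ×s → (2.31076,0.26798) → (2.31,0.27)
v2: (2.5,-2.5) → rotate → (0.45665,3.50592) → ×s → (0.36436,2.79735) → (0.36,2.80)
v3: (4,-1.5) → rotate → (-1.25065,4.08484) → ×s → (-0.99788,3.25927) → (-1.00,3.26)
v4: (5,0) → rotate → (-3.04927,3.96257) → ×s → (-2.43300,3.16171) → (-2.43,3.16)
v5: (0.5,-0.5) → rotate → (0.09133,0.70118) → ×s → (0.07287,0.55947) → (0.07,0.56)

Cross-section at z=12: (2.31,0.27) (0.36,2.80) (-1.00,3.26) (-2.43,3.16) (0.07,0.56)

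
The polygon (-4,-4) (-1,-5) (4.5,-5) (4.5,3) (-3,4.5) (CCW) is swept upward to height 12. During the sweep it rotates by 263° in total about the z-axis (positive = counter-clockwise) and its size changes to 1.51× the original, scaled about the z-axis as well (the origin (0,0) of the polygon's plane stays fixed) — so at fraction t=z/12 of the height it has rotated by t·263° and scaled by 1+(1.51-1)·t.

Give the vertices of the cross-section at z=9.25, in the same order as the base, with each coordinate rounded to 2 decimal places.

Cross-section at z=9.25: (2.99,7.29) (-1.41,6.96) (-8.47,4.00) (-4.17,-6.28) (6.28,-4.17)

t = z/height = 9.25/12 = 0.770833
s = 1 + (scale-1)·z/height = 1 + (1.51-1)·9.25/12 = 1.393125
θ = twist·z/height = 263°·9.25/12 = 202.7292° = 3.538291 rad
cos θ = -0.922342, sin θ = -0.386376 (intermediates below are computed at full precision and shown rounded to 5 d.p.)
v1: (-4,-4) → rotate → (2.14386,5.23487) → ×s → (2.98667,7.29283) → (2.99,7.29)
v2: (-1,-5) → rotate → (-1.00954,4.99808) → ×s → (-1.40641,6.96295) → (-1.41,6.96)
v3: (4.5,-5) → rotate → (-6.08241,2.87302) → ×s → (-8.47356,4.00247) → (-8.47,4.00)
v4: (4.5,3) → rotate → (-2.99141,-4.50571) → ×s → (-4.16741,-6.27702) → (-4.17,-6.28)
v5: (-3,4.5) → rotate → (4.50571,-2.99141) → ×s → (6.27702,-4.16741) → (6.28,-4.17)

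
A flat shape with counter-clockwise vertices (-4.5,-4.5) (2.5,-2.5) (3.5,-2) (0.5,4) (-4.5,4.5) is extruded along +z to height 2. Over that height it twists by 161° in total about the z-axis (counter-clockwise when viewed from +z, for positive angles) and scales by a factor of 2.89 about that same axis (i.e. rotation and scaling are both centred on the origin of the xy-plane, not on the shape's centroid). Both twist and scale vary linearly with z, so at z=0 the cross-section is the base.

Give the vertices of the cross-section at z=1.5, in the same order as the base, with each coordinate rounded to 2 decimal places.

t = z/height = 1.5/2 = 0.75
s = 1 + (scale-1)·z/height = 1 + (2.89-1)·1.5/2 = 2.417500
θ = twist·z/height = 161°·1.5/2 = 120.7500° = 2.107485 rad
cos θ = -0.511293, sin θ = 0.859406 (intermediates below are computed at full precision and shown rounded to 5 d.p.)
v1: (-4.5,-4.5) → rotate → (6.16815,-1.56651) → ×s → (14.91150,-3.78704) → (14.91,-3.79)
v2: (2.5,-2.5) → rotate → (0.87028,3.42675) → ×s → (2.10391,8.28417) → (2.10,8.28)
v3: (3.5,-2) → rotate → (-0.07071,4.03051) → ×s → (-0.17095,9.74375) → (-0.17,9.74)
v4: (0.5,4) → rotate → (-3.69327,-1.61547) → ×s → (-8.92849,-3.90540) → (-8.93,-3.91)
v5: (-4.5,4.5) → rotate → (-1.56651,-6.16815) → ×s → (-3.78704,-14.91150) → (-3.79,-14.91)

Cross-section at z=1.5: (14.91,-3.79) (2.10,8.28) (-0.17,9.74) (-8.93,-3.91) (-3.79,-14.91)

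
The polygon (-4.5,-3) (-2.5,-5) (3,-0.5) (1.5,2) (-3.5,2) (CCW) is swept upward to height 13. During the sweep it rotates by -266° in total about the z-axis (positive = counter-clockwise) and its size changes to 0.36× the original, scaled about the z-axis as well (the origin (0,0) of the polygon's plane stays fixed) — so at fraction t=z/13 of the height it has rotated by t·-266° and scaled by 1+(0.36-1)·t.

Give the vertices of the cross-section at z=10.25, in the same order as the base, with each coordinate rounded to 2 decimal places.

t = z/height = 10.25/13 = 0.788462
s = 1 + (scale-1)·z/height = 1 + (0.36-1)·10.25/13 = 0.495385
θ = twist·z/height = -266°·10.25/13 = -209.7308° = -3.660492 rad
cos θ = -0.868365, sin θ = 0.495925 (intermediates below are computed at full precision and shown rounded to 5 d.p.)
v1: (-4.5,-3) → rotate → (5.39542,0.37343) → ×s → (2.67281,0.18499) → (2.67,0.18)
v2: (-2.5,-5) → rotate → (4.65054,3.10201) → ×s → (2.30381,1.53669) → (2.30,1.54)
v3: (3,-0.5) → rotate → (-2.35713,1.92196) → ×s → (-1.16769,0.95211) → (-1.17,0.95)
v4: (1.5,2) → rotate → (-2.29440,-0.99284) → ×s → (-1.13661,-0.49184) → (-1.14,-0.49)
v5: (-3.5,2) → rotate → (2.04743,-3.47247) → ×s → (1.01426,-1.72021) → (1.01,-1.72)

Cross-section at z=10.25: (2.67,0.18) (2.30,1.54) (-1.17,0.95) (-1.14,-0.49) (1.01,-1.72)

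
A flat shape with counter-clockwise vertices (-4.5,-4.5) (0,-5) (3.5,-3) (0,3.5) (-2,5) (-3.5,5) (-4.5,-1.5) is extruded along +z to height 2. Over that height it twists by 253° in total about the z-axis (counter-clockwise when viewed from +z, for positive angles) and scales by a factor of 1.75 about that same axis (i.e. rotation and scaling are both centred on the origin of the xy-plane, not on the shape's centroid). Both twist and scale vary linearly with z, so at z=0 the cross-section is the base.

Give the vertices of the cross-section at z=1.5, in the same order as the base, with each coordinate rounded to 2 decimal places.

Cross-section at z=1.5: (5.74,8.12) (-1.32,7.70) (-6.18,3.69) (0.93,-5.39) (4.40,-7.17) (6.71,-6.77) (6.53,3.50)

t = z/height = 1.5/2 = 0.75
s = 1 + (scale-1)·z/height = 1 + (1.75-1)·1.5/2 = 1.562500
θ = twist·z/height = 253°·1.5/2 = 189.7500° = 3.311762 rad
cos θ = -0.985556, sin θ = -0.169350 (intermediates below are computed at full precision and shown rounded to 5 d.p.)
v1: (-4.5,-4.5) → rotate → (3.67293,5.19708) → ×s → (5.73895,8.12043) → (5.74,8.12)
v2: (0,-5) → rotate → (-0.84675,4.92778) → ×s → (-1.32304,7.69966) → (-1.32,7.70)
v3: (3.5,-3) → rotate → (-3.95749,2.36394) → ×s → (-6.18359,3.69366) → (-6.18,3.69)
v4: (0,3.5) → rotate → (0.59272,-3.44945) → ×s → (0.92613,-5.38976) → (0.93,-5.39)
v5: (-2,5) → rotate → (2.81786,-4.58908) → ×s → (4.40291,-7.17044) → (4.40,-7.17)
v6: (-3.5,5) → rotate → (4.29619,-4.33506) → ×s → (6.71280,-6.77353) → (6.71,-6.77)
v7: (-4.5,-1.5) → rotate → (4.18098,2.24041) → ×s → (6.53278,3.50064) → (6.53,3.50)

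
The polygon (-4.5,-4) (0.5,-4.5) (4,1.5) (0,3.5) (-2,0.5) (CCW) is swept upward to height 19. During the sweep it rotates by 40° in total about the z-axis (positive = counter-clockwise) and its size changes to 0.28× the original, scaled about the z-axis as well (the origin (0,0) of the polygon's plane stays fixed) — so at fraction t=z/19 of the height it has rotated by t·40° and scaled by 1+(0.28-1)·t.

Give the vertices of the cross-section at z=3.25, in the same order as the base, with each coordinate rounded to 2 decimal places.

Cross-section at z=3.25: (-3.50,-3.95) (0.91,-3.87) (3.33,1.72) (-0.37,3.05) (-1.79,0.23)

t = z/height = 3.25/19 = 0.171053
s = 1 + (scale-1)·z/height = 1 + (0.28-1)·3.25/19 = 0.876842
θ = twist·z/height = 40°·3.25/19 = 6.8421° = 0.119417 rad
cos θ = 0.992878, sin θ = 0.119134 (intermediates below are computed at full precision and shown rounded to 5 d.p.)
v1: (-4.5,-4) → rotate → (-3.99142,-4.50761) → ×s → (-3.49984,-3.95247) → (-3.50,-3.95)
v2: (0.5,-4.5) → rotate → (1.03254,-4.40839) → ×s → (0.90537,-3.86546) → (0.91,-3.87)
v3: (4,1.5) → rotate → (3.79281,1.96585) → ×s → (3.32570,1.72374) → (3.33,1.72)
v4: (0,3.5) → rotate → (-0.41697,3.47507) → ×s → (-0.36561,3.04709) → (-0.37,3.05)
v5: (-2,0.5) → rotate → (-2.04532,0.25817) → ×s → (-1.79343,0.22638) → (-1.79,0.23)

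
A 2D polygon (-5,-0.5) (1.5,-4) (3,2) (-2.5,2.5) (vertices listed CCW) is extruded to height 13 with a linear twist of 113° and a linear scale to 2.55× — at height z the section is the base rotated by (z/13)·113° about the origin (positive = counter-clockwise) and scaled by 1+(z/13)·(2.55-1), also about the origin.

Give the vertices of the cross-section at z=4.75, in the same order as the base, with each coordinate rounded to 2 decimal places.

t = z/height = 4.75/13 = 0.365385
s = 1 + (scale-1)·z/height = 1 + (2.55-1)·4.75/13 = 1.566346
θ = twist·z/height = 113°·4.75/13 = 41.2885° = 0.720620 rad
cos θ = 0.751397, sin θ = 0.659850 (intermediates below are computed at full precision and shown rounded to 5 d.p.)
v1: (-5,-0.5) → rotate → (-3.42706,-3.67495) → ×s → (-5.36796,-5.75624) → (-5.37,-5.76)
v2: (1.5,-4) → rotate → (3.76650,-2.01581) → ×s → (5.89964,-3.15746) → (5.90,-3.16)
v3: (3,2) → rotate → (0.93449,3.48235) → ×s → (1.46374,5.45456) → (1.46,5.45)
v4: (-2.5,2.5) → rotate → (-3.52812,0.22887) → ×s → (-5.52625,0.35848) → (-5.53,0.36)

Cross-section at z=4.75: (-5.37,-5.76) (5.90,-3.16) (1.46,5.45) (-5.53,0.36)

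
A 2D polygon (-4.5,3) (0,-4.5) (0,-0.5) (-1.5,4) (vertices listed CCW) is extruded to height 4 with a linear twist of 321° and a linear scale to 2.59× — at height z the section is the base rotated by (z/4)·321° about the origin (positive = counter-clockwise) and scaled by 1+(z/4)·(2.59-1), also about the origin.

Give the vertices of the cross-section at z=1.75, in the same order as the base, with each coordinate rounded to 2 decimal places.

Cross-section at z=1.75: (2.64,-8.78) (4.86,5.88) (0.54,0.65) (-2.36,-6.85)

t = z/height = 1.75/4 = 0.4375
s = 1 + (scale-1)·z/height = 1 + (2.59-1)·1.75/4 = 1.695625
θ = twist·z/height = 321°·1.75/4 = 140.4375° = 2.451097 rad
cos θ = -0.770930, sin θ = 0.636920 (intermediates below are computed at full precision and shown rounded to 5 d.p.)
v1: (-4.5,3) → rotate → (1.55843,-5.17893) → ×s → (2.64251,-8.78152) → (2.64,-8.78)
v2: (0,-4.5) → rotate → (2.86614,3.46919) → ×s → (4.85990,5.88244) → (4.86,5.88)
v3: (0,-0.5) → rotate → (0.31846,0.38547) → ×s → (0.53999,0.65360) → (0.54,0.65)
v4: (-1.5,4) → rotate → (-1.39128,-4.03910) → ×s → (-2.35909,-6.84880) → (-2.36,-6.85)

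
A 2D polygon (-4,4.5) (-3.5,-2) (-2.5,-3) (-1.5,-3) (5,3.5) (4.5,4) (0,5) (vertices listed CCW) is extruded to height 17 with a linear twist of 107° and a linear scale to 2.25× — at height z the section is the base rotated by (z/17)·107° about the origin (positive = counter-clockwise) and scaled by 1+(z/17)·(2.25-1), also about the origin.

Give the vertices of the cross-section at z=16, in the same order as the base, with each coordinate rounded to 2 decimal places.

Cross-section at z=16: (-8.01,-10.37) (5.69,-6.68) (7.43,-4.13) (7.02,-1.99) (-9.51,9.28) (-10.37,8.01) (-10.69,-2.02)

t = z/height = 16/17 = 0.941176
s = 1 + (scale-1)·z/height = 1 + (2.25-1)·16/17 = 2.176471
θ = twist·z/height = 107°·16/17 = 100.7059° = 1.757649 rad
cos θ = -0.185767, sin θ = 0.982594 (intermediates below are computed at full precision and shown rounded to 5 d.p.)
v1: (-4,4.5) → rotate → (-3.67860,-4.76633) → ×s → (-8.00637,-10.37377) → (-8.01,-10.37)
v2: (-3.5,-2) → rotate → (2.61537,-3.06754) → ×s → (5.69228,-6.67642) → (5.69,-6.68)
v3: (-2.5,-3) → rotate → (3.41220,-1.89918) → ×s → (7.42655,-4.13351) → (7.43,-4.13)
v4: (-1.5,-3) → rotate → (3.22643,-0.91659) → ×s → (7.02224,-1.99493) → (7.02,-1.99)
v5: (5,3.5) → rotate → (-4.36792,4.26278) → ×s → (-9.50664,9.27782) → (-9.51,9.28)
v6: (4.5,4) → rotate → (-4.76633,3.67860) → ×s → (-10.37377,8.00637) → (-10.37,8.01)
v7: (0,5) → rotate → (-4.91297,-0.92884) → ×s → (-10.69293,-2.02159) → (-10.69,-2.02)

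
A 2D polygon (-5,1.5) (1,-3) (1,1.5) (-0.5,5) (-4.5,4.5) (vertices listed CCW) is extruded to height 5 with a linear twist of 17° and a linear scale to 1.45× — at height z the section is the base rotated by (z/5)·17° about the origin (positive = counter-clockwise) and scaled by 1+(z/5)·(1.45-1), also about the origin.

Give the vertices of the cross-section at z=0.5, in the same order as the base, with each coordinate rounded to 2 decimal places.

Cross-section at z=0.5: (-5.27,1.41) (1.14,-3.10) (1.00,1.60) (-0.68,5.21) (-4.84,4.56)

t = z/height = 0.5/5 = 0.1
s = 1 + (scale-1)·z/height = 1 + (1.45-1)·0.5/5 = 1.045000
θ = twist·z/height = 17°·0.5/5 = 1.7000° = 0.029671 rad
cos θ = 0.999560, sin θ = 0.029666 (intermediates below are computed at full precision and shown rounded to 5 d.p.)
v1: (-5,1.5) → rotate → (-5.04230,1.35101) → ×s → (-5.26920,1.41180) → (-5.27,1.41)
v2: (1,-3) → rotate → (1.08856,-2.96901) → ×s → (1.13754,-3.10262) → (1.14,-3.10)
v3: (1,1.5) → rotate → (0.95506,1.52901) → ×s → (0.99804,1.59781) → (1.00,1.60)
v4: (-0.5,5) → rotate → (-0.64811,4.98297) → ×s → (-0.67728,5.20720) → (-0.68,5.21)
v5: (-4.5,4.5) → rotate → (-4.63152,4.36452) → ×s → (-4.83994,4.56092) → (-4.84,4.56)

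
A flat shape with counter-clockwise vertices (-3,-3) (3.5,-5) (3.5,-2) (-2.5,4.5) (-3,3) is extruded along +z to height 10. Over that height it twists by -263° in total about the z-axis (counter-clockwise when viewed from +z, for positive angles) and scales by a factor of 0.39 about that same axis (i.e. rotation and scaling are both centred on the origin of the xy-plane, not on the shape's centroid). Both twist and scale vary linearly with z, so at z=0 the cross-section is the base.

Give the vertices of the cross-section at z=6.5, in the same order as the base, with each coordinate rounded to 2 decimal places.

t = z/height = 6.5/10 = 0.65
s = 1 + (scale-1)·z/height = 1 + (0.39-1)·6.5/10 = 0.603500
θ = twist·z/height = -263°·6.5/10 = -170.9500° = -2.983640 rad
cos θ = -0.987551, sin θ = -0.157296 (intermediates below are computed at full precision and shown rounded to 5 d.p.)
v1: (-3,-3) → rotate → (2.49077,3.43454) → ×s → (1.50318,2.07275) → (1.50,2.07)
v2: (3.5,-5) → rotate → (-4.24291,4.38722) → ×s → (-2.56060,2.64769) → (-2.56,2.65)
v3: (3.5,-2) → rotate → (-3.77102,1.42457) → ×s → (-2.27581,0.85973) → (-2.28,0.86)
v4: (-2.5,4.5) → rotate → (3.17671,-4.05074) → ×s → (1.91715,-2.44462) → (1.92,-2.44)
v5: (-3,3) → rotate → (3.43454,-2.49077) → ×s → (2.07275,-1.50318) → (2.07,-1.50)

Cross-section at z=6.5: (1.50,2.07) (-2.56,2.65) (-2.28,0.86) (1.92,-2.44) (2.07,-1.50)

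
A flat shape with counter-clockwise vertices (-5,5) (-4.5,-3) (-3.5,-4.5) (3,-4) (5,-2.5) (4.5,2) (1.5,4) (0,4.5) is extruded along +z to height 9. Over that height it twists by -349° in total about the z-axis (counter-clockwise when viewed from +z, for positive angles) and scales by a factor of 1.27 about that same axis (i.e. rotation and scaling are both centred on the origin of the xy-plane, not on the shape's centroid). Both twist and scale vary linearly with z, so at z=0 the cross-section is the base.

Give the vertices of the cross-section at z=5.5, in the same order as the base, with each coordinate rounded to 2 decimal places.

t = z/height = 5.5/9 = 0.611111
s = 1 + (scale-1)·z/height = 1 + (1.27-1)·5.5/9 = 1.165000
θ = twist·z/height = -349°·5.5/9 = -213.2778° = -3.722399 rad
cos θ = -0.836020, sin θ = 0.548699 (intermediates below are computed at full precision and shown rounded to 5 d.p.)
v1: (-5,5) → rotate → (1.43661,-6.92359) → ×s → (1.67365,-8.06599) → (1.67,-8.07)
v2: (-4.5,-3) → rotate → (5.40819,0.03892) → ×s → (6.30054,0.04534) → (6.30,0.05)
v3: (-3.5,-4.5) → rotate → (5.39521,1.84165) → ×s → (6.28542,2.14552) → (6.29,2.15)
v4: (3,-4) → rotate → (-0.31327,4.99018) → ×s → (-0.36496,5.81356) → (-0.36,5.81)
v5: (5,-2.5) → rotate → (-2.80835,4.83354) → ×s → (-3.27173,5.63108) → (-3.27,5.63)
v6: (4.5,2) → rotate → (-4.85949,0.79710) → ×s → (-5.66130,0.92863) → (-5.66,0.93)
v7: (1.5,4) → rotate → (-3.44882,-2.52103) → ×s → (-4.01788,-2.93700) → (-4.02,-2.94)
v8: (0,4.5) → rotate → (-2.46914,-3.76209) → ×s → (-2.87655,-4.38284) → (-2.88,-4.38)

Cross-section at z=5.5: (1.67,-8.07) (6.30,0.05) (6.29,2.15) (-0.36,5.81) (-3.27,5.63) (-5.66,0.93) (-4.02,-2.94) (-2.88,-4.38)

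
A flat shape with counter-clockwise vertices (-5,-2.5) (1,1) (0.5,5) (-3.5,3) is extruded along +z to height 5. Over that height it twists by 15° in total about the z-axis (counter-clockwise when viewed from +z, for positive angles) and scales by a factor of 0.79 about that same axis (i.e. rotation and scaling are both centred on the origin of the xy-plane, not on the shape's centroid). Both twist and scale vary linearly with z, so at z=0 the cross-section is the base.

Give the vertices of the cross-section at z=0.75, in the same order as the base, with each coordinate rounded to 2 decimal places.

t = z/height = 0.75/5 = 0.15
s = 1 + (scale-1)·z/height = 1 + (0.79-1)·0.75/5 = 0.968500
θ = twist·z/height = 15°·0.75/5 = 2.2500° = 0.039270 rad
cos θ = 0.999229, sin θ = 0.039260 (intermediates below are computed at full precision and shown rounded to 5 d.p.)
v1: (-5,-2.5) → rotate → (-4.89800,-2.69437) → ×s → (-4.74371,-2.60950) → (-4.74,-2.61)
v2: (1,1) → rotate → (0.95997,1.03849) → ×s → (0.92973,1.00578) → (0.93,1.01)
v3: (0.5,5) → rotate → (0.30332,5.01578) → ×s → (0.29376,4.85778) → (0.29,4.86)
v4: (-3.5,3) → rotate → (-3.61508,2.86028) → ×s → (-3.50121,2.77018) → (-3.50,2.77)

Cross-section at z=0.75: (-4.74,-2.61) (0.93,1.01) (0.29,4.86) (-3.50,2.77)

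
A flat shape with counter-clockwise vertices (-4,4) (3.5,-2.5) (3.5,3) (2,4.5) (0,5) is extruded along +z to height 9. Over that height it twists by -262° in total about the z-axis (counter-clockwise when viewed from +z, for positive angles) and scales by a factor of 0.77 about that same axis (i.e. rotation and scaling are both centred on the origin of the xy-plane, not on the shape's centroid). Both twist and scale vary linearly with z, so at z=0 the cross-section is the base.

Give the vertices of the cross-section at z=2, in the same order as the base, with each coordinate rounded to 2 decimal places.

Cross-section at z=2: (1.23,5.23) (-0.27,-4.07) (4.17,-1.32) (4.63,0.64) (4.03,2.50)

t = z/height = 2/9 = 0.222222
s = 1 + (scale-1)·z/height = 1 + (0.77-1)·2/9 = 0.948889
θ = twist·z/height = -262°·2/9 = -58.2222° = -1.016169 rad
cos θ = 0.526626, sin θ = -0.850097 (intermediates below are computed at full precision and shown rounded to 5 d.p.)
v1: (-4,4) → rotate → (1.29388,5.50689) → ×s → (1.22775,5.22543) → (1.23,5.23)
v2: (3.5,-2.5) → rotate → (-0.28205,-4.29190) → ×s → (-0.26764,-4.07254) → (-0.27,-4.07)
v3: (3.5,3) → rotate → (4.39348,-1.39546) → ×s → (4.16893,-1.32414) → (4.17,-1.32)
v4: (2,4.5) → rotate → (4.87869,0.66962) → ×s → (4.62933,0.63540) → (4.63,0.64)
v5: (0,5) → rotate → (4.25049,2.63313) → ×s → (4.03324,2.49855) → (4.03,2.50)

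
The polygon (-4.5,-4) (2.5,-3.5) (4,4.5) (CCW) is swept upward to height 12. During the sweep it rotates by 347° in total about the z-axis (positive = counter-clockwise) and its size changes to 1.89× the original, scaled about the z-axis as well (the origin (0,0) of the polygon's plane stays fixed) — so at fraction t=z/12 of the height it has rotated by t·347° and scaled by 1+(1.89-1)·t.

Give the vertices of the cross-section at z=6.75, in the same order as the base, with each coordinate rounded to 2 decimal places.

Cross-section at z=6.75: (4.94,7.56) (-5.00,4.09) (-4.02,-8.09)

t = z/height = 6.75/12 = 0.5625
s = 1 + (scale-1)·z/height = 1 + (1.89-1)·6.75/12 = 1.500625
θ = twist·z/height = 347°·6.75/12 = 195.1875° = 3.406665 rad
cos θ = -0.965074, sin θ = -0.261979 (intermediates below are computed at full precision and shown rounded to 5 d.p.)
v1: (-4.5,-4) → rotate → (3.29492,5.03920) → ×s → (4.94443,7.56195) → (4.94,7.56)
v2: (2.5,-3.5) → rotate → (-3.32961,2.72281) → ×s → (-4.99650,4.08592) → (-5.00,4.09)
v3: (4,4.5) → rotate → (-2.68139,-5.39075) → ×s → (-4.02376,-8.08949) → (-4.02,-8.09)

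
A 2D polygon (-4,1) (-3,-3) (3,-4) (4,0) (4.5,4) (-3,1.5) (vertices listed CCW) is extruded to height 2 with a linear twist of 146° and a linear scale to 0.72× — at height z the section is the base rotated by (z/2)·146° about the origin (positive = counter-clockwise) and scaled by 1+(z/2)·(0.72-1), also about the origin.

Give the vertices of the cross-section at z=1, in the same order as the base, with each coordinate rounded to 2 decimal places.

t = z/height = 1/2 = 0.5
s = 1 + (scale-1)·z/height = 1 + (0.72-1)·1/2 = 0.860000
θ = twist·z/height = 146°·1/2 = 73.0000° = 1.274090 rad
cos θ = 0.292372, sin θ = 0.956305 (intermediates below are computed at full precision and shown rounded to 5 d.p.)
v1: (-4,1) → rotate → (-2.12579,-3.53285) → ×s → (-1.82818,-3.03825) → (-1.83,-3.04)
v2: (-3,-3) → rotate → (1.99180,-3.74603) → ×s → (1.71295,-3.22159) → (1.71,-3.22)
v3: (3,-4) → rotate → (4.70233,1.69943) → ×s → (4.04401,1.46151) → (4.04,1.46)
v4: (4,0) → rotate → (1.16949,3.82522) → ×s → (1.00576,3.28969) → (1.01,3.29)
v5: (4.5,4) → rotate → (-2.50955,5.47286) → ×s → (-2.15821,4.70666) → (-2.16,4.71)
v6: (-3,1.5) → rotate → (-2.31157,-2.43036) → ×s → (-1.98795,-2.09011) → (-1.99,-2.09)

Cross-section at z=1: (-1.83,-3.04) (1.71,-3.22) (4.04,1.46) (1.01,3.29) (-2.16,4.71) (-1.99,-2.09)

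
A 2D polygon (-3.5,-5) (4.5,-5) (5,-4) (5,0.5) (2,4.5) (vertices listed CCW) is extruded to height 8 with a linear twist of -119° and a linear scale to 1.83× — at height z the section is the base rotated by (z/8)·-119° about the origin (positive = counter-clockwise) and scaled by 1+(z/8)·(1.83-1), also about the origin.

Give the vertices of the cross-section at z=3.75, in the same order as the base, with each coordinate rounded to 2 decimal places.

t = z/height = 3.75/8 = 0.46875
s = 1 + (scale-1)·z/height = 1 + (1.83-1)·3.75/8 = 1.389063
θ = twist·z/height = -119°·3.75/8 = -55.7813° = -0.973566 rad
cos θ = 0.562354, sin θ = -0.826897 (intermediates below are computed at full precision and shown rounded to 5 d.p.)
v1: (-3.5,-5) → rotate → (-6.10272,0.08237) → ×s → (-8.47706,0.11441) → (-8.48,0.11)
v2: (4.5,-5) → rotate → (-1.60389,-6.53280) → ×s → (-2.22790,-9.07447) → (-2.23,-9.07)
v3: (5,-4) → rotate → (-0.49582,-6.38390) → ×s → (-0.68872,-8.86763) → (-0.69,-8.87)
v4: (5,0.5) → rotate → (3.22522,-3.85331) → ×s → (4.48003,-5.35248) → (4.48,-5.35)
v5: (2,4.5) → rotate → (4.84574,0.87680) → ×s → (6.73104,1.21793) → (6.73,1.22)

Cross-section at z=3.75: (-8.48,0.11) (-2.23,-9.07) (-0.69,-8.87) (4.48,-5.35) (6.73,1.22)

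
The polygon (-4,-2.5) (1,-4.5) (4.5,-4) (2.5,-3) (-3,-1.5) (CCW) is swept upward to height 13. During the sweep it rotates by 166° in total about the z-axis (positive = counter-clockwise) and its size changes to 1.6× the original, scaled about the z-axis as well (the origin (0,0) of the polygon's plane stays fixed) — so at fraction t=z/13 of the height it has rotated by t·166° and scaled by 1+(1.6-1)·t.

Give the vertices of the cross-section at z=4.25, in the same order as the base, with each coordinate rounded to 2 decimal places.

t = z/height = 4.25/13 = 0.326923
s = 1 + (scale-1)·z/height = 1 + (1.6-1)·4.25/13 = 1.196154
θ = twist·z/height = 166°·4.25/13 = 54.2692° = 0.947177 rad
cos θ = 0.583977, sin θ = 0.811770 (intermediates below are computed at full precision and shown rounded to 5 d.p.)
v1: (-4,-2.5) → rotate → (-0.30648,-4.70702) → ×s → (-0.36660,-5.63032) → (-0.37,-5.63)
v2: (1,-4.5) → rotate → (4.23694,-1.81613) → ×s → (5.06803,-2.17237) → (5.07,-2.17)
v3: (4.5,-4) → rotate → (5.87498,1.31706) → ×s → (7.02738,1.57540) → (7.03,1.58)
v4: (2.5,-3) → rotate → (3.89525,0.27749) → ×s → (4.65932,0.33192) → (4.66,0.33)
v5: (-3,-1.5) → rotate → (-0.53428,-3.31128) → ×s → (-0.63908,-3.96080) → (-0.64,-3.96)

Cross-section at z=4.25: (-0.37,-5.63) (5.07,-2.17) (7.03,1.58) (4.66,0.33) (-0.64,-3.96)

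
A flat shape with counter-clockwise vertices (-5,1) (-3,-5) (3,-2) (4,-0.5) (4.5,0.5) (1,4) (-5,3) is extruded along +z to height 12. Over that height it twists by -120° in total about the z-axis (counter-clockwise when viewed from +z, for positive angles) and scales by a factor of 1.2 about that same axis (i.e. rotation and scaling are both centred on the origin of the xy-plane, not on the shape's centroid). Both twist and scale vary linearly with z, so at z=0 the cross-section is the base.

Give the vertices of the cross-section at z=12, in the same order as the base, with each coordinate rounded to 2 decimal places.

t = z/height = 12/12 = 1
s = 1 + (scale-1)·z/height = 1 + (1.2-1)·12/12 = 1.200000
θ = twist·z/height = -120°·12/12 = -120.0000° = -2.094395 rad
cos θ = -0.500000, sin θ = -0.866025 (intermediates below are computed at full precision and shown rounded to 5 d.p.)
v1: (-5,1) → rotate → (3.36603,3.83013) → ×s → (4.03923,4.59615) → (4.04,4.60)
v2: (-3,-5) → rotate → (-2.83013,5.09808) → ×s → (-3.39615,6.11769) → (-3.40,6.12)
v3: (3,-2) → rotate → (-3.23205,-1.59808) → ×s → (-3.87846,-1.91769) → (-3.88,-1.92)
v4: (4,-0.5) → rotate → (-2.43301,-3.21410) → ×s → (-2.91962,-3.85692) → (-2.92,-3.86)
v5: (4.5,0.5) → rotate → (-1.81699,-4.14711) → ×s → (-2.18038,-4.97654) → (-2.18,-4.98)
v6: (1,4) → rotate → (2.96410,-2.86603) → ×s → (3.55692,-3.43923) → (3.56,-3.44)
v7: (-5,3) → rotate → (5.09808,2.83013) → ×s → (6.11769,3.39615) → (6.12,3.40)

Cross-section at z=12: (4.04,4.60) (-3.40,6.12) (-3.88,-1.92) (-2.92,-3.86) (-2.18,-4.98) (3.56,-3.44) (6.12,3.40)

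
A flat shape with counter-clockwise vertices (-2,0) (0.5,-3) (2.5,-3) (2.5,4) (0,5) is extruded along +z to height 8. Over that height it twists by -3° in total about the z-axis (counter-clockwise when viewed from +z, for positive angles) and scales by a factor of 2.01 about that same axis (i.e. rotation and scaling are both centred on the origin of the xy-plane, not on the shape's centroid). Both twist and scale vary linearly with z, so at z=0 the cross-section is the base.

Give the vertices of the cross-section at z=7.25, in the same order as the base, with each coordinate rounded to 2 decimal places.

Cross-section at z=7.25: (-3.83,0.18) (0.68,-5.78) (4.51,-5.97) (5.15,7.43) (0.45,9.57)

t = z/height = 7.25/8 = 0.90625
s = 1 + (scale-1)·z/height = 1 + (2.01-1)·7.25/8 = 1.915313
θ = twist·z/height = -3°·7.25/8 = -2.7188° = -0.047451 rad
cos θ = 0.998874, sin θ = -0.047433 (intermediates below are computed at full precision and shown rounded to 5 d.p.)
v1: (-2,0) → rotate → (-1.99775,0.09487) → ×s → (-3.82631,0.18170) → (-3.83,0.18)
v2: (0.5,-3) → rotate → (0.35714,-3.02034) → ×s → (0.68403,-5.78489) → (0.68,-5.78)
v3: (2.5,-3) → rotate → (2.35489,-3.11521) → ×s → (4.51034,-5.96659) → (4.51,-5.97)
v4: (2.5,4) → rotate → (2.68692,3.87691) → ×s → (5.14629,7.42550) → (5.15,7.43)
v5: (0,5) → rotate → (0.23717,4.99437) → ×s → (0.45425,9.56578) → (0.45,9.57)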